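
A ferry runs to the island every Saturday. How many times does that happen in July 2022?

July 1, 2022 is a Friday.
The range spans 31 days (inclusive of both endpoints).
31 = 7 × 4 + 3, so there are 4 full weeks plus 3 extra days.
Each full week contributes one Saturday: 4 so far.
The 3 extra days are Friday, Saturday, Sunday — 1 of them qualifies.
Total: 4 + 1 = 5.

5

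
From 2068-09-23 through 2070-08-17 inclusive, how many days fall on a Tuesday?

2068-09-23 is a Sunday.
That's 694 days from start to end, counting both.
694 = 7 × 99 + 1, so there are 99 full weeks plus 1 extra day.
Each full week contributes one Tuesday: 99 so far.
The 1 extra day is Sun — none qualify.
Total: 99 + 0 = 99.

99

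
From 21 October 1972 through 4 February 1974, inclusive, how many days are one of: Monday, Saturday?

136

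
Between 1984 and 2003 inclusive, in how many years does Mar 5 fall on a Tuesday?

4

Day of week of March 5 in each year:
1984: Mon, 1985: Tue ✓, 1986: Wed, 1987: Thu, 1988: Sat, 1989: Sun, 1990: Mon, 1991: Tue ✓, 1992: Thu, 1993: Fri, 1994: Sat, 1995: Sun, 1996: Tue ✓, 1997: Wed, 1998: Thu, 1999: Fri, 2000: Sun, 2001: Mon, 2002: Tue ✓, 2003: Wed
Tuesdays: 1985, 1991, 1996, 2002.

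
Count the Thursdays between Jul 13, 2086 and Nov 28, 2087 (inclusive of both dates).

72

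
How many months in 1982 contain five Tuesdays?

A month has five Tuesdays exactly when Tuesday falls within its first (length − 28) days.
Jan: 31 days, starts Fri → 5 of Fri, Sat, Sun
Feb: 28 days, starts Mon → 5 of (none)
Mar: 31 days, starts Mon → 5 of Mon, Tue, Wed ✓
Apr: 30 days, starts Thu → 5 of Thu, Fri
May: 31 days, starts Sat → 5 of Sat, Sun, Mon
Jun: 30 days, starts Tue → 5 of Tue, Wed ✓
Jul: 31 days, starts Thu → 5 of Thu, Fri, Sat
Aug: 31 days, starts Sun → 5 of Sun, Mon, Tue ✓
Sep: 30 days, starts Wed → 5 of Wed, Thu
Oct: 31 days, starts Fri → 5 of Fri, Sat, Sun
Nov: 30 days, starts Mon → 5 of Mon, Tue ✓
Dec: 31 days, starts Wed → 5 of Wed, Thu, Fri
Months with five Tuesdays: Mar, Jun, Aug, Nov.

4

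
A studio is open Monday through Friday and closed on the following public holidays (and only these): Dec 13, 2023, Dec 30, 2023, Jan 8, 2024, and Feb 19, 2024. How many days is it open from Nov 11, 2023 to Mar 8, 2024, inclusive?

82

Nov 11, 2023 is a Saturday.
From Nov 11, 2023 to Mar 8, 2024 is 119 days inclusive.
119 = 7 × 17, so the span is exactly 17 full weeks.
Each full week contributes 5 weekdays (Mon–Fri): 17 × 5 = 85.
Total: 85.
Holidays: Dec 13, 2023 (Wed); Dec 30, 2023 (Sat); Jan 8, 2024 (Mon); Feb 19, 2024 (Mon).
3 of the 4 holidays fall on weekdays; the rest are weekends and were already excluded.
Business days: 85 − 3 = 82.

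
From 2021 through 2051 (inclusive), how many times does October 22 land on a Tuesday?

4

Day of week of October 22 in each year:
2021: Fri, 2022: Sat, 2023: Sun, 2024: Tue ✓, 2025: Wed, 2026: Thu, 2027: Fri, 2028: Sun, 2029: Mon, 2030: Tue ✓, 2031: Wed, 2032: Fri, 2033: Sat, 2034: Sun, 2035: Mon, 2036: Wed, 2037: Thu, 2038: Fri, 2039: Sat, 2040: Mon, 2041: Tue ✓, 2042: Wed, 2043: Thu, 2044: Sat, 2045: Sun, 2046: Mon, 2047: Tue ✓, 2048: Thu, 2049: Fri, 2050: Sat, 2051: Sun
Tuesdays: 2024, 2030, 2041, 2047.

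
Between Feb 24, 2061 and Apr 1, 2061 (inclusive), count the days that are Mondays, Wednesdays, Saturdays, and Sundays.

Feb 24, 2061 is a Thursday.
From Feb 24, 2061 to Apr 1, 2061 is 37 days inclusive.
37 = 7 × 5 + 2, so there are 5 full weeks plus 2 extra days.
Each full week contributes 4 days from the set (Mon, Wed, Sat, Sun): 5 × 4 = 20.
The 2 extra days are Thu, Fri — none qualify.
Total: 20 + 0 = 20.

20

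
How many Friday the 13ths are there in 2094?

1

The 13th falls on a Friday when the month's 13th has weekday Fri.
Jan 13 is Wed; Feb 13 is Sat; Mar 13 is Sat; Apr 13 is Tue; May 13 is Thu; Jun 13 is Sun; Jul 13 is Tue; Aug 13 is Fri ✓; Sep 13 is Mon; Oct 13 is Wed; Nov 13 is Sat; Dec 13 is Mon.
Friday the 13ths: Aug.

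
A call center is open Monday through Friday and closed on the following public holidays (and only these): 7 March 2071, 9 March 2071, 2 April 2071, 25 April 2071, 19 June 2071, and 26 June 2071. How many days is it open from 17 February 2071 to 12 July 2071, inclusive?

100

17 February 2071 is a Tuesday.
That's 146 days from start to end, counting both.
146 = 7 × 20 + 6, so there are 20 full weeks plus 6 extra days.
Each full week contributes 5 weekdays (Mon–Fri): 20 × 5 = 100.
The 6 extra days are Tue, Wed, Thu, Fri, Sat, Sun — 4 of them qualify.
Total: 100 + 4 = 104.
Holidays: 7 March 2071 (Sat); 9 March 2071 (Mon); 2 April 2071 (Thu); 25 April 2071 (Sat); 19 June 2071 (Fri); 26 June 2071 (Fri).
4 of the 6 holidays fall on weekdays; the rest are weekends and were already excluded.
Business days: 104 − 4 = 100.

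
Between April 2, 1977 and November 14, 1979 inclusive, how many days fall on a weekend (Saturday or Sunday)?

April 2, 1977 is a Saturday.
From April 2, 1977 to November 14, 1979 is 957 days inclusive.
957 = 7 × 136 + 5, so there are 136 full weeks plus 5 extra days.
Each full week contributes 2 weekend days (Sat, Sun): 136 × 2 = 272.
The 5 extra days are Sat, Sun, Mon, Tue, Wed — 2 of them qualify.
Total: 272 + 2 = 274.

274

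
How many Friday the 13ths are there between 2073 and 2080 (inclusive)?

14

Friday-the-13ths by year:
2073: Jan, Oct
2074: Apr, Jul
2075: Sep, Dec
2076: Mar, Nov
2077: Aug
2078: May
2079: Jan, Oct
2080: Sep, Dec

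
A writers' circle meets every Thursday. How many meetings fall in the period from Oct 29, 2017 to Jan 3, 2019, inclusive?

Oct 29, 2017 is a Sunday.
That's 432 days from start to end, counting both.
432 = 7 × 61 + 5, so there are 61 full weeks plus 5 extra days.
Each full week contributes one Thursday: 61 so far.
The 5 extra days are Sun, Mon, Tue, Wed, Thu — 1 of them qualifies.
Total: 61 + 1 = 62.

62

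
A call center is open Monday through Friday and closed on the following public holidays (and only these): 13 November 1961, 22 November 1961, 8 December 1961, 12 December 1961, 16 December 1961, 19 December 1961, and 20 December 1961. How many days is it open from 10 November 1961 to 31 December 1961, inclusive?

30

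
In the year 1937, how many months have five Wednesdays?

A month has five Wednesdays exactly when Wednesday falls within its first (length − 28) days.
Jan: 31 days, starts Fri → 5 of Fri, Sat, Sun
Feb: 28 days, starts Mon → 5 of (none)
Mar: 31 days, starts Mon → 5 of Mon, Tue, Wed ✓
Apr: 30 days, starts Thu → 5 of Thu, Fri
May: 31 days, starts Sat → 5 of Sat, Sun, Mon
Jun: 30 days, starts Tue → 5 of Tue, Wed ✓
Jul: 31 days, starts Thu → 5 of Thu, Fri, Sat
Aug: 31 days, starts Sun → 5 of Sun, Mon, Tue
Sep: 30 days, starts Wed → 5 of Wed, Thu ✓
Oct: 31 days, starts Fri → 5 of Fri, Sat, Sun
Nov: 30 days, starts Mon → 5 of Mon, Tue
Dec: 31 days, starts Wed → 5 of Wed, Thu, Fri ✓
Months with five Wednesdays: Mar, Jun, Sep, Dec.

4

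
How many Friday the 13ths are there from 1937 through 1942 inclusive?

10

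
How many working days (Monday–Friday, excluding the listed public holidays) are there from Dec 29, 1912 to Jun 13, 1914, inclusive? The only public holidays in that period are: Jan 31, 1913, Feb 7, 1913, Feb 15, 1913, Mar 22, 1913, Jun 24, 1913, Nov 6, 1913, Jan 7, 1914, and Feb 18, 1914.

374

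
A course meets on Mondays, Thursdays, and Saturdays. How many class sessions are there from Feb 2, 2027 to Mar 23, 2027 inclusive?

Feb 2, 2027 is a Tuesday.
The range spans 50 days (inclusive of both endpoints).
50 = 7 × 7 + 1, so there are 7 full weeks plus 1 extra day.
Each full week contributes 3 days from the set (Mon, Thu, Sat): 7 × 3 = 21.
The 1 extra day is Tue — none qualify.
Total: 21 + 0 = 21.

21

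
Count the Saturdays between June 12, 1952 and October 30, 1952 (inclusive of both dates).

20

June 12, 1952 is a Thursday.
The range spans 141 days (inclusive of both endpoints).
141 = 7 × 20 + 1, so there are 20 full weeks plus 1 extra day.
Each full week contributes one Saturday: 20 so far.
The 1 extra day is Thu — none qualify.
Total: 20 + 0 = 20.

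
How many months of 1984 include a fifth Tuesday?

A month has five Tuesdays exactly when Tuesday falls within its first (length − 28) days.
Jan: 31 days, starts Sun → 5 of Sun, Mon, Tue ✓
Feb: 29 days, starts Wed → 5 of Wed
Mar: 31 days, starts Thu → 5 of Thu, Fri, Sat
Apr: 30 days, starts Sun → 5 of Sun, Mon
May: 31 days, starts Tue → 5 of Tue, Wed, Thu ✓
Jun: 30 days, starts Fri → 5 of Fri, Sat
Jul: 31 days, starts Sun → 5 of Sun, Mon, Tue ✓
Aug: 31 days, starts Wed → 5 of Wed, Thu, Fri
Sep: 30 days, starts Sat → 5 of Sat, Sun
Oct: 31 days, starts Mon → 5 of Mon, Tue, Wed ✓
Nov: 30 days, starts Thu → 5 of Thu, Fri
Dec: 31 days, starts Sat → 5 of Sat, Sun, Mon
Months with five Tuesdays: Jan, May, Jul, Oct.

4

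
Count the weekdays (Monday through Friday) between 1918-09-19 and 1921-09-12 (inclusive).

778

1918-09-19 is a Thursday.
From 1918-09-19 to 1921-09-12 is 1090 days inclusive.
1090 = 7 × 155 + 5, so there are 155 full weeks plus 5 extra days.
Each full week contributes 5 weekdays (Mon–Fri): 155 × 5 = 775.
The 5 extra days are Thursday, Friday, Saturday, Sunday, Monday — 3 of them qualify.
Total: 775 + 3 = 778.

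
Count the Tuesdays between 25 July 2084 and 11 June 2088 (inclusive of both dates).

203 Tuesdays

25 July 2084 is a Tuesday.
The range spans 1418 days (inclusive of both endpoints).
1418 = 7 × 202 + 4, so there are 202 full weeks plus 4 extra days.
Each full week contributes one Tuesday: 202 so far.
The 4 extra days are Tuesday, Wednesday, Thursday, Friday — 1 of them qualifies.
Total: 202 + 1 = 203.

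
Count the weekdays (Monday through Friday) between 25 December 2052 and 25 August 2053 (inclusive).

174 weekdays

25 December 2052 is a Wednesday.
That's 244 days from start to end, counting both.
244 = 7 × 34 + 6, so there are 34 full weeks plus 6 extra days.
Each full week contributes 5 weekdays (Mon–Fri): 34 × 5 = 170.
The 6 extra days are Wednesday, Thursday, Friday, Saturday, Sunday, Monday — 4 of them qualify.
Total: 170 + 4 = 174.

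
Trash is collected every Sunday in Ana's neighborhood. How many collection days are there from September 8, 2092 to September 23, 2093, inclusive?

54

September 8, 2092 is a Monday.
That's 381 days from start to end, counting both.
381 = 7 × 54 + 3, so there are 54 full weeks plus 3 extra days.
Each full week contributes one Sunday: 54 so far.
The 3 extra days are Monday, Tuesday, Wednesday — none qualify.
Total: 54 + 0 = 54.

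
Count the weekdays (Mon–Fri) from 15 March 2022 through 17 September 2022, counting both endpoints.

134

15 March 2022 is a Tuesday.
That's 187 days from start to end, counting both.
187 = 7 × 26 + 5, so there are 26 full weeks plus 5 extra days.
Each full week contributes 5 weekdays (Mon–Fri): 26 × 5 = 130.
The 5 extra days are Tuesday, Wednesday, Thursday, Friday, Saturday — 4 of them qualify.
Total: 130 + 4 = 134.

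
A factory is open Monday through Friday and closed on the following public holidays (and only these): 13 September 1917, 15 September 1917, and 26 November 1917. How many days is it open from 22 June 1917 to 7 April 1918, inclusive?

204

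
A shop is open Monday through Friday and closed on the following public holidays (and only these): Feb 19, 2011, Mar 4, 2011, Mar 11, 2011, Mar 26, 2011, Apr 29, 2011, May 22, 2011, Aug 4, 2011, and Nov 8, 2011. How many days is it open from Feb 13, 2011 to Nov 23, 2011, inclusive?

Feb 13, 2011 is a Sunday.
The range spans 284 days (inclusive of both endpoints).
284 = 7 × 40 + 4, so there are 40 full weeks plus 4 extra days.
Each full week contributes 5 weekdays (Mon–Fri): 40 × 5 = 200.
The 4 extra days are Sun, Mon, Tue, Wed — 3 of them qualify.
Total: 200 + 3 = 203.
Holidays: Feb 19, 2011 (Sat); Mar 4, 2011 (Fri); Mar 11, 2011 (Fri); Mar 26, 2011 (Sat); Apr 29, 2011 (Fri); May 22, 2011 (Sun); Aug 4, 2011 (Thu); Nov 8, 2011 (Tue).
5 of the 8 holidays fall on weekdays; the rest are weekends and were already excluded.
Business days: 203 − 5 = 198.

198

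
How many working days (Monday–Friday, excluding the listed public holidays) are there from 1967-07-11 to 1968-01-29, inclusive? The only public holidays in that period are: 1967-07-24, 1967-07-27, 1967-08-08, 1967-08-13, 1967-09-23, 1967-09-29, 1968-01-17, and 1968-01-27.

140

1967-07-11 is a Tuesday.
The range spans 203 days (inclusive of both endpoints).
203 = 7 × 29, so the span is exactly 29 full weeks.
Each full week contributes 5 weekdays (Mon–Fri): 29 × 5 = 145.
Holidays: 1967-07-24 (Mon); 1967-07-27 (Thu); 1967-08-08 (Tue); 1967-08-13 (Sun); 1967-09-23 (Sat); 1967-09-29 (Fri); 1968-01-17 (Wed); 1968-01-27 (Sat).
5 of the 8 holidays fall on weekdays; the rest are weekends and were already excluded.
Business days: 145 − 5 = 140.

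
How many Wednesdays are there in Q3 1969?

13

1969-07-01 is a Tuesday.
The range spans 92 days (inclusive of both endpoints).
92 = 7 × 13 + 1, so there are 13 full weeks plus 1 extra day.
Each full week contributes one Wednesday: 13 so far.
The 1 extra day is Tuesday — none qualify.
Total: 13 + 0 = 13.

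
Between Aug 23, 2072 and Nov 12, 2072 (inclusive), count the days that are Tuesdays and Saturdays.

Aug 23, 2072 is a Tuesday.
That's 82 days from start to end, counting both.
82 = 7 × 11 + 5, so there are 11 full weeks plus 5 extra days.
Each full week contributes 2 days from the set (Tue, Sat): 11 × 2 = 22.
The 5 extra days are Tue, Wed, Thu, Fri, Sat — 2 of them qualify.
Total: 22 + 2 = 24.

24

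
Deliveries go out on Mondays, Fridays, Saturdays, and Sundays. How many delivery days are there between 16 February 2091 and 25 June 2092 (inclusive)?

284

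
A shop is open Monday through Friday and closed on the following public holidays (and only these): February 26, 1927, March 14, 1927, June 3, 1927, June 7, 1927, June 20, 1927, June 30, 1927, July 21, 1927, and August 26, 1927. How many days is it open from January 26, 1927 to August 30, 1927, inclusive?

January 26, 1927 is a Wednesday.
From January 26, 1927 to August 30, 1927 is 217 days inclusive.
217 = 7 × 31, so the span is exactly 31 full weeks.
Each full week contributes 5 weekdays (Mon–Fri): 31 × 5 = 155.
Total: 155.
Holidays: February 26, 1927 (Sat); March 14, 1927 (Mon); June 3, 1927 (Fri); June 7, 1927 (Tue); June 20, 1927 (Mon); June 30, 1927 (Thu); July 21, 1927 (Thu); August 26, 1927 (Fri).
7 of the 8 holidays fall on weekdays; the rest are weekends and were already excluded.
Business days: 155 − 7 = 148.

148 business days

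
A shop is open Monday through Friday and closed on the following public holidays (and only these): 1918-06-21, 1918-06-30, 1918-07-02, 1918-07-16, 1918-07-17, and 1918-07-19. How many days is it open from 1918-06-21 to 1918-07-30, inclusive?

1918-06-21 is a Friday.
From 1918-06-21 to 1918-07-30 is 40 days inclusive.
40 = 7 × 5 + 5, so there are 5 full weeks plus 5 extra days.
Each full week contributes 5 weekdays (Mon–Fri): 5 × 5 = 25.
The 5 extra days are Fri, Sat, Sun, Mon, Tue — 3 of them qualify.
Total: 25 + 3 = 28.
Holidays: 1918-06-21 (Fri); 1918-06-30 (Sun); 1918-07-02 (Tue); 1918-07-16 (Tue); 1918-07-17 (Wed); 1918-07-19 (Fri).
5 of the 6 holidays fall on weekdays; the rest are weekends and were already excluded.
Business days: 28 − 5 = 23.

23 working days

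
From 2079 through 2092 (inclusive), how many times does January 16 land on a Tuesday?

Day of week of January 16 in each year:
2079: Mon, 2080: Tue ✓, 2081: Thu, 2082: Fri, 2083: Sat, 2084: Sun, 2085: Tue ✓, 2086: Wed, 2087: Thu, 2088: Fri, 2089: Sun, 2090: Mon, 2091: Tue ✓, 2092: Wed
Tuesdays: 2080, 2085, 2091.

3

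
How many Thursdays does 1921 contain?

52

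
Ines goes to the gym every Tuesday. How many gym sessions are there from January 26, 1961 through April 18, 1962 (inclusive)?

January 26, 1961 is a Thursday.
That's 448 days from start to end, counting both.
448 = 7 × 64, so the span is exactly 64 full weeks.
Each full week contributes one Tuesday: 64 so far.

64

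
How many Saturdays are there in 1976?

Jan 1, 1976 is a Thursday.
The range spans 366 days (inclusive of both endpoints).
366 = 7 × 52 + 2, so there are 52 full weeks plus 2 extra days.
Each full week contributes one Saturday: 52 so far.
The 2 extra days are Thursday, Friday — none qualify.
Total: 52 + 0 = 52.

52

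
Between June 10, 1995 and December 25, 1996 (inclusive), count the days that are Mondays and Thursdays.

161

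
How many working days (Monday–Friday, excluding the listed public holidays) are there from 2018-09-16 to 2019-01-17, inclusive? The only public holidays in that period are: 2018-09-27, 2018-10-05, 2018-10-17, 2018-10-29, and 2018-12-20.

84 working days

2018-09-16 is a Sunday.
The range spans 124 days (inclusive of both endpoints).
124 = 7 × 17 + 5, so there are 17 full weeks plus 5 extra days.
Each full week contributes 5 weekdays (Mon–Fri): 17 × 5 = 85.
The 5 extra days are Sun, Mon, Tue, Wed, Thu — 4 of them qualify.
Total: 85 + 4 = 89.
Holidays: 2018-09-27 (Thu); 2018-10-05 (Fri); 2018-10-17 (Wed); 2018-10-29 (Mon); 2018-12-20 (Thu).
All 5 holidays fall on weekdays, so subtract 5.
Business days: 89 − 5 = 84.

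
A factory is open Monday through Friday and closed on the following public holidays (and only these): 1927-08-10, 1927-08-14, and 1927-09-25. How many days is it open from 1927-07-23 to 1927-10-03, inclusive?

50 working days

1927-07-23 is a Saturday.
That's 73 days from start to end, counting both.
73 = 7 × 10 + 3, so there are 10 full weeks plus 3 extra days.
Each full week contributes 5 weekdays (Mon–Fri): 10 × 5 = 50.
The 3 extra days are Sat, Sun, Mon — 1 of them qualifies.
Total: 50 + 1 = 51.
Holidays: 1927-08-10 (Wed); 1927-08-14 (Sun); 1927-09-25 (Sun).
1 of the 3 holidays fall on weekdays; the rest are weekends and were already excluded.
Business days: 51 − 1 = 50.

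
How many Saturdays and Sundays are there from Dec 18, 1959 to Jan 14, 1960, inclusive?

Dec 18, 1959 is a Friday.
That's 28 days from start to end, counting both.
28 = 7 × 4, so the span is exactly 4 full weeks.
Each full week contributes 2 weekend days (Sat, Sun): 4 × 2 = 8.

8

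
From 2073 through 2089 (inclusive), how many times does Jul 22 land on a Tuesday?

Day of week of July 22 in each year:
2073: Sat, 2074: Sun, 2075: Mon, 2076: Wed, 2077: Thu, 2078: Fri, 2079: Sat, 2080: Mon, 2081: Tue ✓, 2082: Wed, 2083: Thu, 2084: Sat, 2085: Sun, 2086: Mon, 2087: Tue ✓, 2088: Thu, 2089: Fri
Tuesdays: 2081, 2087.

2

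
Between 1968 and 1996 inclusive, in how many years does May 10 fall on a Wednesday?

Day of week of May 10 in each year:
1968: Fri, 1969: Sat, 1970: Sun, 1971: Mon, 1972: Wed ✓, 1973: Thu, 1974: Fri, 1975: Sat, 1976: Mon, 1977: Tue, 1978: Wed ✓, 1979: Thu, 1980: Sat, 1981: Sun, 1982: Mon, 1983: Tue, 1984: Thu, 1985: Fri, 1986: Sat, 1987: Sun, 1988: Tue, 1989: Wed ✓, 1990: Thu, 1991: Fri, 1992: Sun, 1993: Mon, 1994: Tue, 1995: Wed ✓, 1996: Fri
Wednesdays: 1972, 1978, 1989, 1995.

4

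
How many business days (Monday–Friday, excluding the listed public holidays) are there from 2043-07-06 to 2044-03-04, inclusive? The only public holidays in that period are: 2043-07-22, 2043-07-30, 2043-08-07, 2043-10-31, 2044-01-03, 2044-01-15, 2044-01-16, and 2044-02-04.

170 business days

2043-07-06 is a Monday.
The range spans 243 days (inclusive of both endpoints).
243 = 7 × 34 + 5, so there are 34 full weeks plus 5 extra days.
Each full week contributes 5 weekdays (Mon–Fri): 34 × 5 = 170.
The 5 extra days are Monday, Tuesday, Wednesday, Thursday, Friday — 5 of them qualify.
Total: 170 + 5 = 175.
Holidays: 2043-07-22 (Wed); 2043-07-30 (Thu); 2043-08-07 (Fri); 2043-10-31 (Sat); 2044-01-03 (Sun); 2044-01-15 (Fri); 2044-01-16 (Sat); 2044-02-04 (Thu).
5 of the 8 holidays fall on weekdays; the rest are weekends and were already excluded.
Business days: 175 − 5 = 170.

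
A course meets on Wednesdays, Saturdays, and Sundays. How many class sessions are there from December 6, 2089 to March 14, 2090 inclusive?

42

December 6, 2089 is a Tuesday.
From December 6, 2089 to March 14, 2090 is 99 days inclusive.
99 = 7 × 14 + 1, so there are 14 full weeks plus 1 extra day.
Each full week contributes 3 days from the set (Wed, Sat, Sun): 14 × 3 = 42.
The 1 extra day is Tuesday — none qualify.
Total: 42 + 0 = 42.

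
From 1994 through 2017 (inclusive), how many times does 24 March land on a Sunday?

3

Day of week of March 24 in each year:
1994: Thu, 1995: Fri, 1996: Sun ✓, 1997: Mon, 1998: Tue, 1999: Wed, 2000: Fri, 2001: Sat, 2002: Sun ✓, 2003: Mon, 2004: Wed, 2005: Thu, 2006: Fri, 2007: Sat, 2008: Mon, 2009: Tue, 2010: Wed, 2011: Thu, 2012: Sat, 2013: Sun ✓, 2014: Mon, 2015: Tue, 2016: Thu, 2017: Fri
Sundays: 1996, 2002, 2013.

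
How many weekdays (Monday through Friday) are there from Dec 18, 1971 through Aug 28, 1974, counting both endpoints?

703

Dec 18, 1971 is a Saturday.
That's 985 days from start to end, counting both.
985 = 7 × 140 + 5, so there are 140 full weeks plus 5 extra days.
Each full week contributes 5 weekdays (Mon–Fri): 140 × 5 = 700.
The 5 extra days are Saturday, Sunday, Monday, Tuesday, Wednesday — 3 of them qualify.
Total: 700 + 3 = 703.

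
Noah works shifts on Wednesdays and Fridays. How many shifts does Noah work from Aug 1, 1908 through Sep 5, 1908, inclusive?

Aug 1, 1908 is a Saturday.
The range spans 36 days (inclusive of both endpoints).
36 = 7 × 5 + 1, so there are 5 full weeks plus 1 extra day.
Each full week contributes 2 days from the set (Wed, Fri): 5 × 2 = 10.
The 1 extra day is Sat — none qualify.
Total: 10 + 0 = 10.

10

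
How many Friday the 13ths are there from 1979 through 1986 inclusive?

Friday-the-13ths by year:
1979: Apr, Jul
1980: Jun
1981: Feb, Mar, Nov
1982: Aug
1983: May
1984: Jan, Apr, Jul
1985: Sep, Dec
1986: Jun

14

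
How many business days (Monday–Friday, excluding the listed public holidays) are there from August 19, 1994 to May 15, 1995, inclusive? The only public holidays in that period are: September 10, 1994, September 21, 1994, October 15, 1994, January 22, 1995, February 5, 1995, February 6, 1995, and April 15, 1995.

August 19, 1994 is a Friday.
That's 270 days from start to end, counting both.
270 = 7 × 38 + 4, so there are 38 full weeks plus 4 extra days.
Each full week contributes 5 weekdays (Mon–Fri): 38 × 5 = 190.
The 4 extra days are Friday, Saturday, Sunday, Monday — 2 of them qualify.
Total: 190 + 2 = 192.
Holidays: September 10, 1994 (Sat); September 21, 1994 (Wed); October 15, 1994 (Sat); January 22, 1995 (Sun); February 5, 1995 (Sun); February 6, 1995 (Mon); April 15, 1995 (Sat).
2 of the 7 holidays fall on weekdays; the rest are weekends and were already excluded.
Business days: 192 − 2 = 190.

190 business days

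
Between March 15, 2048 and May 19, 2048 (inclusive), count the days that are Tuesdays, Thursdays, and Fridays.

March 15, 2048 is a Sunday.
From March 15, 2048 to May 19, 2048 is 66 days inclusive.
66 = 7 × 9 + 3, so there are 9 full weeks plus 3 extra days.
Each full week contributes 3 days from the set (Tue, Thu, Fri): 9 × 3 = 27.
The 3 extra days are Sun, Mon, Tue — 1 of them qualifies.
Total: 27 + 1 = 28.

28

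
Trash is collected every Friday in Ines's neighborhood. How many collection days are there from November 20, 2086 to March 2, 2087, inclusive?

15

November 20, 2086 is a Wednesday.
The range spans 103 days (inclusive of both endpoints).
103 = 7 × 14 + 5, so there are 14 full weeks plus 5 extra days.
Each full week contributes one Friday: 14 so far.
The 5 extra days are Wed, Thu, Fri, Sat, Sun — 1 of them qualifies.
Total: 14 + 1 = 15.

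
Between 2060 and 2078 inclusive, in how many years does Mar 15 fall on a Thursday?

3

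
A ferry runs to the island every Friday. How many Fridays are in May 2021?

2021-05-01 is a Saturday.
From 2021-05-01 to 2021-05-31 is 31 days inclusive.
31 = 7 × 4 + 3, so there are 4 full weeks plus 3 extra days.
Each full week contributes one Friday: 4 so far.
The 3 extra days are Saturday, Sunday, Monday — none qualify.
Total: 4 + 0 = 4.

4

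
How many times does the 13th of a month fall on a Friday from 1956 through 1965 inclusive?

Friday-the-13ths by year:
1956: Jan, Apr, Jul
1957: Sep, Dec
1958: Jun
1959: Feb, Mar, Nov
1960: May
1961: Jan, Oct
1962: Apr, Jul
1963: Sep, Dec
1964: Mar, Nov
1965: Aug

19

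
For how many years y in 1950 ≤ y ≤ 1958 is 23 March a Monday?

Day of week of March 23 in each year:
1950: Thu, 1951: Fri, 1952: Sun, 1953: Mon ✓, 1954: Tue, 1955: Wed, 1956: Fri, 1957: Sat, 1958: Sun
Mondays: 1953.

1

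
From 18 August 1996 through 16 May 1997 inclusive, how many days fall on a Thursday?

39 Thursdays

18 August 1996 is a Sunday.
From 18 August 1996 to 16 May 1997 is 272 days inclusive.
272 = 7 × 38 + 6, so there are 38 full weeks plus 6 extra days.
Each full week contributes one Thursday: 38 so far.
The 6 extra days are Sunday, Monday, Tuesday, Wednesday, Thursday, Friday — 1 of them qualifies.
Total: 38 + 1 = 39.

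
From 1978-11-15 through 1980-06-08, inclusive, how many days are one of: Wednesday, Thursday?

1978-11-15 is a Wednesday.
The range spans 572 days (inclusive of both endpoints).
572 = 7 × 81 + 5, so there are 81 full weeks plus 5 extra days.
Each full week contributes 2 days from the set (Wed, Thu): 81 × 2 = 162.
The 5 extra days are Wednesday, Thursday, Friday, Saturday, Sunday — 2 of them qualify.
Total: 162 + 2 = 164.

164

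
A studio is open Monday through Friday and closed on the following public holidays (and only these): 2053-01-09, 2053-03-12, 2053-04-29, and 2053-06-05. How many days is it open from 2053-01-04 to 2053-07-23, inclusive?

2053-01-04 is a Saturday.
The range spans 201 days (inclusive of both endpoints).
201 = 7 × 28 + 5, so there are 28 full weeks plus 5 extra days.
Each full week contributes 5 weekdays (Mon–Fri): 28 × 5 = 140.
The 5 extra days are Saturday, Sunday, Monday, Tuesday, Wednesday — 3 of them qualify.
Total: 140 + 3 = 143.
Holidays: 2053-01-09 (Thu); 2053-03-12 (Wed); 2053-04-29 (Tue); 2053-06-05 (Thu).
All 4 holidays fall on weekdays, so subtract 4.
Business days: 143 − 4 = 139.

139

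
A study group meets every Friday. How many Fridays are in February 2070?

4

February 1, 2070 is a Saturday.
The range spans 28 days (inclusive of both endpoints).
28 = 7 × 4, so the span is exactly 4 full weeks.
Each full week contributes one Friday: 4 so far.
Total: 4.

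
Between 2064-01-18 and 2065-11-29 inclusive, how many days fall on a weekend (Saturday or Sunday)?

2064-01-18 is a Friday.
That's 682 days from start to end, counting both.
682 = 7 × 97 + 3, so there are 97 full weeks plus 3 extra days.
Each full week contributes 2 weekend days (Sat, Sun): 97 × 2 = 194.
The 3 extra days are Friday, Saturday, Sunday — 2 of them qualify.
Total: 194 + 2 = 196.

196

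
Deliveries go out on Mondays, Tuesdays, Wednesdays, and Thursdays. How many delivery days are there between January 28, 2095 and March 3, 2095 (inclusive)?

January 28, 2095 is a Friday.
From January 28, 2095 to March 3, 2095 is 35 days inclusive.
35 = 7 × 5, so the span is exactly 5 full weeks.
Each full week contributes 4 days from the set (Mon, Tue, Wed, Thu): 5 × 4 = 20.
Total: 20.

20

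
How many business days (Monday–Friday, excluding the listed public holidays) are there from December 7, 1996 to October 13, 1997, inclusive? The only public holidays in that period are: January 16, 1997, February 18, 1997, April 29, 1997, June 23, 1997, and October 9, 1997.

216 business days

December 7, 1996 is a Saturday.
That's 311 days from start to end, counting both.
311 = 7 × 44 + 3, so there are 44 full weeks plus 3 extra days.
Each full week contributes 5 weekdays (Mon–Fri): 44 × 5 = 220.
The 3 extra days are Saturday, Sunday, Monday — 1 of them qualifies.
Total: 220 + 1 = 221.
Holidays: January 16, 1997 (Thu); February 18, 1997 (Tue); April 29, 1997 (Tue); June 23, 1997 (Mon); October 9, 1997 (Thu).
All 5 holidays fall on weekdays, so subtract 5.
Business days: 221 − 5 = 216.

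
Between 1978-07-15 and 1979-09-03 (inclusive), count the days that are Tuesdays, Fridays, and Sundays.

178

1978-07-15 is a Saturday.
From 1978-07-15 to 1979-09-03 is 416 days inclusive.
416 = 7 × 59 + 3, so there are 59 full weeks plus 3 extra days.
Each full week contributes 3 days from the set (Tue, Fri, Sun): 59 × 3 = 177.
The 3 extra days are Sat, Sun, Mon — 1 of them qualifies.
Total: 177 + 1 = 178.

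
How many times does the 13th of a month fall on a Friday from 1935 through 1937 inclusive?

Friday-the-13ths by year:
1935: Sep, Dec
1936: Mar, Nov
1937: Aug

5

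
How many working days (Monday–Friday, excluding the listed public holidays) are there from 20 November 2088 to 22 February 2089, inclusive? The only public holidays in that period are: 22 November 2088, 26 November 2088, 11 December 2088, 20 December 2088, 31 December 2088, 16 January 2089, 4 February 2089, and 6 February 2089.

20 November 2088 is a Saturday.
The range spans 95 days (inclusive of both endpoints).
95 = 7 × 13 + 4, so there are 13 full weeks plus 4 extra days.
Each full week contributes 5 weekdays (Mon–Fri): 13 × 5 = 65.
The 4 extra days are Saturday, Sunday, Monday, Tuesday — 2 of them qualify.
Total: 65 + 2 = 67.
Holidays: 22 November 2088 (Mon); 26 November 2088 (Fri); 11 December 2088 (Sat); 20 December 2088 (Mon); 31 December 2088 (Fri); 16 January 2089 (Sun); 4 February 2089 (Fri); 6 February 2089 (Sun).
5 of the 8 holidays fall on weekdays; the rest are weekends and were already excluded.
Business days: 67 − 5 = 62.

62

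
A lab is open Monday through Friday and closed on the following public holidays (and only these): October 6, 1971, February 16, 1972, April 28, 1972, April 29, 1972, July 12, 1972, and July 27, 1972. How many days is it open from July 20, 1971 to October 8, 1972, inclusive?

July 20, 1971 is a Tuesday.
From July 20, 1971 to October 8, 1972 is 447 days inclusive.
447 = 7 × 63 + 6, so there are 63 full weeks plus 6 extra days.
Each full week contributes 5 weekdays (Mon–Fri): 63 × 5 = 315.
The 6 extra days are Tuesday, Wednesday, Thursday, Friday, Saturday, Sunday — 4 of them qualify.
Total: 315 + 4 = 319.
Holidays: October 6, 1971 (Wed); February 16, 1972 (Wed); April 28, 1972 (Fri); April 29, 1972 (Sat); July 12, 1972 (Wed); July 27, 1972 (Thu).
5 of the 6 holidays fall on weekdays; the rest are weekends and were already excluded.
Business days: 319 − 5 = 314.

314 business days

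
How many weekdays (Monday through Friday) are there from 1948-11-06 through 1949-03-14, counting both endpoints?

1948-11-06 is a Saturday.
That's 129 days from start to end, counting both.
129 = 7 × 18 + 3, so there are 18 full weeks plus 3 extra days.
Each full week contributes 5 weekdays (Mon–Fri): 18 × 5 = 90.
The 3 extra days are Sat, Sun, Mon — 1 of them qualifies.
Total: 90 + 1 = 91.

91 weekdays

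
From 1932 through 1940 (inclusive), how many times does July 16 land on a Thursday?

Day of week of July 16 in each year:
1932: Sat, 1933: Sun, 1934: Mon, 1935: Tue, 1936: Thu ✓, 1937: Fri, 1938: Sat, 1939: Sun, 1940: Tue
Thursdays: 1936.

1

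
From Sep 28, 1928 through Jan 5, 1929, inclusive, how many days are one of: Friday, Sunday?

Sep 28, 1928 is a Friday.
That's 100 days from start to end, counting both.
100 = 7 × 14 + 2, so there are 14 full weeks plus 2 extra days.
Each full week contributes 2 days from the set (Fri, Sun): 14 × 2 = 28.
The 2 extra days are Fri, Sat — 1 of them qualifies.
Total: 28 + 1 = 29.

29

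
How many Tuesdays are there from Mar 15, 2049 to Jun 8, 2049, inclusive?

13

Mar 15, 2049 is a Monday.
From Mar 15, 2049 to Jun 8, 2049 is 86 days inclusive.
86 = 7 × 12 + 2, so there are 12 full weeks plus 2 extra days.
Each full week contributes one Tuesday: 12 so far.
The 2 extra days are Monday, Tuesday — 1 of them qualifies.
Total: 12 + 1 = 13.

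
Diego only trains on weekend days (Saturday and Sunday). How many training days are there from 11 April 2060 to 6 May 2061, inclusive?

11 April 2060 is a Sunday.
From 11 April 2060 to 6 May 2061 is 391 days inclusive.
391 = 7 × 55 + 6, so there are 55 full weeks plus 6 extra days.
Each full week contributes 2 weekend days (Sat, Sun): 55 × 2 = 110.
The 6 extra days are Sun, Mon, Tue, Wed, Thu, Fri — 1 of them qualifies.
Total: 110 + 1 = 111.

111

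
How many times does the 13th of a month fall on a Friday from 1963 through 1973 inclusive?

18

Friday-the-13ths by year:
1963: Sep, Dec
1964: Mar, Nov
1965: Aug
1966: May
1967: Jan, Oct
1968: Sep, Dec
1969: Jun
1970: Feb, Mar, Nov
1971: Aug
1972: Oct
1973: Apr, Jul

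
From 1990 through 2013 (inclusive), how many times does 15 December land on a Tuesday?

3

Day of week of December 15 in each year:
1990: Sat, 1991: Sun, 1992: Tue ✓, 1993: Wed, 1994: Thu, 1995: Fri, 1996: Sun, 1997: Mon, 1998: Tue ✓, 1999: Wed, 2000: Fri, 2001: Sat, 2002: Sun, 2003: Mon, 2004: Wed, 2005: Thu, 2006: Fri, 2007: Sat, 2008: Mon, 2009: Tue ✓, 2010: Wed, 2011: Thu, 2012: Sat, 2013: Sun
Tuesdays: 1992, 1998, 2009.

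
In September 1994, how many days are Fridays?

5

Sep 1, 1994 is a Thursday.
That's 30 days from start to end, counting both.
30 = 7 × 4 + 2, so there are 4 full weeks plus 2 extra days.
Each full week contributes one Friday: 4 so far.
The 2 extra days are Thu, Fri — 1 of them qualifies.
Total: 4 + 1 = 5.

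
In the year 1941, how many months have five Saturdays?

A month has five Saturdays exactly when Saturday falls within its first (length − 28) days.
Jan: 31 days, starts Wed → 5 of Wed, Thu, Fri
Feb: 28 days, starts Sat → 5 of (none)
Mar: 31 days, starts Sat → 5 of Sat, Sun, Mon ✓
Apr: 30 days, starts Tue → 5 of Tue, Wed
May: 31 days, starts Thu → 5 of Thu, Fri, Sat ✓
Jun: 30 days, starts Sun → 5 of Sun, Mon
Jul: 31 days, starts Tue → 5 of Tue, Wed, Thu
Aug: 31 days, starts Fri → 5 of Fri, Sat, Sun ✓
Sep: 30 days, starts Mon → 5 of Mon, Tue
Oct: 31 days, starts Wed → 5 of Wed, Thu, Fri
Nov: 30 days, starts Sat → 5 of Sat, Sun ✓
Dec: 31 days, starts Mon → 5 of Mon, Tue, Wed
Months with five Saturdays: Mar, May, Aug, Nov.

4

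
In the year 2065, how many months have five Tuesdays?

4

A month has five Tuesdays exactly when Tuesday falls within its first (length − 28) days.
Jan: 31 days, starts Thu → 5 of Thu, Fri, Sat
Feb: 28 days, starts Sun → 5 of (none)
Mar: 31 days, starts Sun → 5 of Sun, Mon, Tue ✓
Apr: 30 days, starts Wed → 5 of Wed, Thu
May: 31 days, starts Fri → 5 of Fri, Sat, Sun
Jun: 30 days, starts Mon → 5 of Mon, Tue ✓
Jul: 31 days, starts Wed → 5 of Wed, Thu, Fri
Aug: 31 days, starts Sat → 5 of Sat, Sun, Mon
Sep: 30 days, starts Tue → 5 of Tue, Wed ✓
Oct: 31 days, starts Thu → 5 of Thu, Fri, Sat
Nov: 30 days, starts Sun → 5 of Sun, Mon
Dec: 31 days, starts Tue → 5 of Tue, Wed, Thu ✓
Months with five Tuesdays: Mar, Jun, Sep, Dec.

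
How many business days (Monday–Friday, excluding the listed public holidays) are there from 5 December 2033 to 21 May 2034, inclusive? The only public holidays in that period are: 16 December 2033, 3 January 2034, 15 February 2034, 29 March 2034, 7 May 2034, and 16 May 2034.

5 December 2033 is a Monday.
That's 168 days from start to end, counting both.
168 = 7 × 24, so the span is exactly 24 full weeks.
Each full week contributes 5 weekdays (Mon–Fri): 24 × 5 = 120.
Holidays: 16 December 2033 (Fri); 3 January 2034 (Tue); 15 February 2034 (Wed); 29 March 2034 (Wed); 7 May 2034 (Sun); 16 May 2034 (Tue).
5 of the 6 holidays fall on weekdays; the rest are weekends and were already excluded.
Business days: 120 − 5 = 115.

115 business days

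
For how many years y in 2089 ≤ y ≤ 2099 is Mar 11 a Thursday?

1

Day of week of March 11 in each year:
2089: Fri, 2090: Sat, 2091: Sun, 2092: Tue, 2093: Wed, 2094: Thu ✓, 2095: Fri, 2096: Sun, 2097: Mon, 2098: Tue, 2099: Wed
Thursdays: 2094.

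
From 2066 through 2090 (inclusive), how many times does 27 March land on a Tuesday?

3

Day of week of March 27 in each year:
2066: Sat, 2067: Sun, 2068: Tue ✓, 2069: Wed, 2070: Thu, 2071: Fri, 2072: Sun, 2073: Mon, 2074: Tue ✓, 2075: Wed, 2076: Fri, 2077: Sat, 2078: Sun, 2079: Mon, 2080: Wed, 2081: Thu, 2082: Fri, 2083: Sat, 2084: Mon, 2085: Tue ✓, 2086: Wed, 2087: Thu, 2088: Sat, 2089: Sun, 2090: Mon
Tuesdays: 2068, 2074, 2085.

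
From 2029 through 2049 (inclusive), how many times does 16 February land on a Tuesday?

Day of week of February 16 in each year:
2029: Fri, 2030: Sat, 2031: Sun, 2032: Mon, 2033: Wed, 2034: Thu, 2035: Fri, 2036: Sat, 2037: Mon, 2038: Tue ✓, 2039: Wed, 2040: Thu, 2041: Sat, 2042: Sun, 2043: Mon, 2044: Tue ✓, 2045: Thu, 2046: Fri, 2047: Sat, 2048: Sun, 2049: Tue ✓
Tuesdays: 2038, 2044, 2049.

3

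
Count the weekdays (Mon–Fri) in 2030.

261

Jan 1, 2030 is a Tuesday.
The range spans 365 days (inclusive of both endpoints).
365 = 7 × 52 + 1, so there are 52 full weeks plus 1 extra day.
Each full week contributes 5 weekdays (Mon–Fri): 52 × 5 = 260.
The 1 extra day is Tue — 1 of them qualifies.
Total: 260 + 1 = 261.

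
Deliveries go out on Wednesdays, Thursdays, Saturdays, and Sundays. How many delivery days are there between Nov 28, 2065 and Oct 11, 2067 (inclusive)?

Nov 28, 2065 is a Saturday.
The range spans 683 days (inclusive of both endpoints).
683 = 7 × 97 + 4, so there are 97 full weeks plus 4 extra days.
Each full week contributes 4 days from the set (Wed, Thu, Sat, Sun): 97 × 4 = 388.
The 4 extra days are Saturday, Sunday, Monday, Tuesday — 2 of them qualify.
Total: 388 + 2 = 390.

390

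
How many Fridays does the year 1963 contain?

52

Jan 1, 1963 is a Tuesday.
The range spans 365 days (inclusive of both endpoints).
365 = 7 × 52 + 1, so there are 52 full weeks plus 1 extra day.
Each full week contributes one Friday: 52 so far.
The 1 extra day is Tue — none qualify.
Total: 52 + 0 = 52.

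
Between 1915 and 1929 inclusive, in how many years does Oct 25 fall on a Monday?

Day of week of October 25 in each year:
1915: Mon ✓, 1916: Wed, 1917: Thu, 1918: Fri, 1919: Sat, 1920: Mon ✓, 1921: Tue, 1922: Wed, 1923: Thu, 1924: Sat, 1925: Sun, 1926: Mon ✓, 1927: Tue, 1928: Thu, 1929: Fri
Mondays: 1915, 1920, 1926.

3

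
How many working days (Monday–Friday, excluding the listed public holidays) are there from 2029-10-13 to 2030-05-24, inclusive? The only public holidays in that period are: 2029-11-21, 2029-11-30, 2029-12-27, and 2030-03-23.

2029-10-13 is a Saturday.
That's 224 days from start to end, counting both.
224 = 7 × 32, so the span is exactly 32 full weeks.
Each full week contributes 5 weekdays (Mon–Fri): 32 × 5 = 160.
Total: 160.
Holidays: 2029-11-21 (Wed); 2029-11-30 (Fri); 2029-12-27 (Thu); 2030-03-23 (Sat).
3 of the 4 holidays fall on weekdays; the rest are weekends and were already excluded.
Business days: 160 − 3 = 157.

157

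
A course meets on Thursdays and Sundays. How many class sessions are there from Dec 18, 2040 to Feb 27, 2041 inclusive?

20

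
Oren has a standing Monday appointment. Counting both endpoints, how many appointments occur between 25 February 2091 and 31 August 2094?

184

25 February 2091 is a Sunday.
From 25 February 2091 to 31 August 2094 is 1284 days inclusive.
1284 = 7 × 183 + 3, so there are 183 full weeks plus 3 extra days.
Each full week contributes one Monday: 183 so far.
The 3 extra days are Sunday, Monday, Tuesday — 1 of them qualifies.
Total: 183 + 1 = 184.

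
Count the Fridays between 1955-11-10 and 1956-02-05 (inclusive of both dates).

13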